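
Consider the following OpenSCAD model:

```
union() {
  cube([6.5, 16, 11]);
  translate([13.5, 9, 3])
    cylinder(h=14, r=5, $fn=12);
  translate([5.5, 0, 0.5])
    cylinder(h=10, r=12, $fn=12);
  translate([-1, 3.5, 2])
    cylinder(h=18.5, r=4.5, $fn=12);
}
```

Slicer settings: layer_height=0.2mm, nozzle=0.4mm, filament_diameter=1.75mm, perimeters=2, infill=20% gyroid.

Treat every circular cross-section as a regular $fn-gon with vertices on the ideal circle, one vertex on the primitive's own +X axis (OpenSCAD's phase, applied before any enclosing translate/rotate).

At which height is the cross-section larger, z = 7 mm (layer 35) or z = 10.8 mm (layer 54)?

Layer 35 (z = 7): the 6.5×16 cube contributes its full rectangle (area 104.00 mm²); the cylinder at (13.5, 9): section is a regular 12-gon, circumradius r=5 (area = (12/2)·5.000²·sin(360°/12) = 75.00 mm²); the cylinder at (5.5, 0): section is a regular 12-gon, circumradius r=12 (area = (12/2)·12.000²·sin(360°/12) = 432.00 mm²); the r=4.5 cylinder at (-1, 3.5) contributes a regular 12-gon of circumradius 4.5 (area = (12/2)·4.500²·sin(360°/12) = 60.75 mm²); Merging all regions: the regions partially overlap — summed areas 671.75 mm² minus the doubly-counted overlap 165.97 mm² gives 505.78 mm² — area = 505.78 mm². So its area = 505.78 mm². Layer 54 (z = 10.8): the cube (footprint 6.5×16) is included at this height (area 104.00 mm²); the cylinder at (13.5, 9): section is a regular 12-gon, circumradius r=5 (area = (12/2)·5.000²·sin(360°/12) = 75.00 mm²); the cylinder at (5.5, 0) is absent (z outside [0.5, 10.5]); the r=4.5 cylinder at (-1, 3.5) gives a regular 12-gon of circumradius 4.5 (constant along its height) (area = (12/2)·4.500²·sin(360°/12) = 60.75 mm²); Merging all regions: the regions partially overlap — summed areas 239.75 mm² minus the doubly-counted overlap 20.86 mm² gives 218.89 mm² — area = 218.89 mm². So its area = 218.89 mm². Layer 35 is larger (505.78 vs 218.89 mm²).

layer 35 (z = 7 mm)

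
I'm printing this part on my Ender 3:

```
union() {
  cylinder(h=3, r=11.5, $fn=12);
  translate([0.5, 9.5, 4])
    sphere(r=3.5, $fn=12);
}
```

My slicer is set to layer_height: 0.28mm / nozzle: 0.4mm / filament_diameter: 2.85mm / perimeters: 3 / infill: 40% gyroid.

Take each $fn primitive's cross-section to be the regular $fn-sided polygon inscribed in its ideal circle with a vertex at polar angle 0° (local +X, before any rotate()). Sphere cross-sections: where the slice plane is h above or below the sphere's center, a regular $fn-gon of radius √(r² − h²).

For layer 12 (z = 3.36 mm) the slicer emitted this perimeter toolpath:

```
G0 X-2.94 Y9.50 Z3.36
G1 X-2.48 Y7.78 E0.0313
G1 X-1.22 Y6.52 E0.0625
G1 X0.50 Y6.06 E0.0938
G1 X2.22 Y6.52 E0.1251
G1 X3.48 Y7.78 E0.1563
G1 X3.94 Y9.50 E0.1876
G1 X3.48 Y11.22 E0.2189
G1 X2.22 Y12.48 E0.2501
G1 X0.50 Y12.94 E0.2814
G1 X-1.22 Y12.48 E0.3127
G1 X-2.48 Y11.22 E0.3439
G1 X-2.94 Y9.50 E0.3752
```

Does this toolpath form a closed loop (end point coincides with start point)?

Start point (G0): (-2.94, 9.50). End point (last G1): the path returns to the start — closed.

yes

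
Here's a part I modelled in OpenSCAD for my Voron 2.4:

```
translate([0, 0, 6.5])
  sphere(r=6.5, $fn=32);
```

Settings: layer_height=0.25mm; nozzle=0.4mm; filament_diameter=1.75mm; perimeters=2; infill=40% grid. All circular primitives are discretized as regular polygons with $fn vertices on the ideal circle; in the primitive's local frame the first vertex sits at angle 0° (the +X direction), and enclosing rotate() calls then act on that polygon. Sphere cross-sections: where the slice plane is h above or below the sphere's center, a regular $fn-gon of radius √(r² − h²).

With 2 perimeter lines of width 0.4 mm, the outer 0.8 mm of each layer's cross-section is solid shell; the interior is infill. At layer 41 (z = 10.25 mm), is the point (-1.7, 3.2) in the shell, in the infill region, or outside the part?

infill

At z = 10.25 mm: the sphere: section is a regular 32-gon, circumradius = √(r²−h²) = √(6.5²−3.75²) = 5.309. Overall, the cross-section is a single solid region. The nearest boundary edge runs (-2.03, 4.91)→(-2.95, 4.41); distance from the point to it = 1.66 mm. The point is inside the cross-section and 1.66 mm from the nearest boundary — more than the 0.8 mm shell width (2 × 0.4), so it's in the infill interior.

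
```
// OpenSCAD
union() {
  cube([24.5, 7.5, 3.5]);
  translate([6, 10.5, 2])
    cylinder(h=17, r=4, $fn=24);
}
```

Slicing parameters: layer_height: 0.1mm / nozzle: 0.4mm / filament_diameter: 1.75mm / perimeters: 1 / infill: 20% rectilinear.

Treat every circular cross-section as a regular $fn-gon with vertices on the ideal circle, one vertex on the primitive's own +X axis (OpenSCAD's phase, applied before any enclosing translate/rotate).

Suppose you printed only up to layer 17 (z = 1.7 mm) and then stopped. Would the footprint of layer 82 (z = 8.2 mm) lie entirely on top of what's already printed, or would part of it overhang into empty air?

part overhangs

Compare the two slices. At z = 1.7: the 24.5×7.5 cube contributes its full rectangle (area 183.75 mm²); the cylinder at (6, 10.5) is not intersected at this z (z outside [2, 19]); Combining (union): only the 24.5×7.5 cube is present, so the union is just that shape — area = 183.75 mm². At z = 8.2: the cube is absent (z outside [0, 3.5]); the cylinder at (6, 10.5): section is a regular 24-gon, circumradius r=4 (area = (24/2)·4.000²·sin(360°/24) = 49.69 mm²); Combining (union): only the r=4 cylinder at (6, 10.5) is present, so the union is just that shape — area = 49.69 mm². Checking containment: at z = 8.2 the cross-section extends beyond the z = 1.7 cross-section by about 46.20 mm².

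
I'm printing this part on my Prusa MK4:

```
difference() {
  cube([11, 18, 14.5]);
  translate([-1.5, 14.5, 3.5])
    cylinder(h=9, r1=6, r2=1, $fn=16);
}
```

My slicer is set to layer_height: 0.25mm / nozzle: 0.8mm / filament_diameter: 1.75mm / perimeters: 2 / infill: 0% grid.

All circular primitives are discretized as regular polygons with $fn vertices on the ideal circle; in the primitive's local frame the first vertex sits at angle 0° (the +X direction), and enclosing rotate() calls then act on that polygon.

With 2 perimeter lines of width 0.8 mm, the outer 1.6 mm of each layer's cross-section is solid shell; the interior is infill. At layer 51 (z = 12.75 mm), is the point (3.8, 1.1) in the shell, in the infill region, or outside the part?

At z = 12.75 mm: the 11×18 cube contributes its full rectangle; the cone at (-1.5, 14.5) does not reach this height (z outside [3.5, 12.5]); Taking the first minus the rest: none of the subtracted shapes is present at this height, so the 11×18 cube is unchanged — 1 connected region. Overall, the cross-section is a single solid region. The nearest boundary edge runs (0.00, 0.00)→(11.00, 0.00); distance from the point to it = 1.10 mm. The point is inside the cross-section, 1.10 mm from the nearest boundary — within the 1.6 mm shell band (2 × 0.8).

shell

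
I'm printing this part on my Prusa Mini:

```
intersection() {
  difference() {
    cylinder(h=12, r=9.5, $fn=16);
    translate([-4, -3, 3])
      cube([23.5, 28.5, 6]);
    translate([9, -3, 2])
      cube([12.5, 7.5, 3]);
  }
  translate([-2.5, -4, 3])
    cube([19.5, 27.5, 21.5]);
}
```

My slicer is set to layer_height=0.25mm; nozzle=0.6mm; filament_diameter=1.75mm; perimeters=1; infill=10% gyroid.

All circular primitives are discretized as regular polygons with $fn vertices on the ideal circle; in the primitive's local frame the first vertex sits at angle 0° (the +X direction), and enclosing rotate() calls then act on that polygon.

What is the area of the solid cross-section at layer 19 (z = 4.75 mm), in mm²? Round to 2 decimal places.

At z = 4.75 mm: the r=9.5 cylinder contributes a regular 16-gon of circumradius 9.5 (area = (16/2)·9.500²·sin(360°/16) = 276.30 mm²); the cube at (-4, -3) (footprint 23.5×28.5) is included at this height (area 669.75 mm²); the cube at (9, -3) (footprint 12.5×7.5) is included at this height (area 93.75 mm²); After the difference (first − rest): starting from the r=9.5 cylinder (276.30 mm²), the 23.5×28.5 cube at (-4, -3) partially overlaps it — only the 145.06 mm² overlap (of its 669.75 mm²) is removed, clipping the outline; the 12.5×7.5 cube at (9, -3) misses the remaining region (no effect) — area = 131.24 mm²; the cube at (-2.5, -4) is present — its section is the full 19.5×27.5 rectangle (area 536.25 mm²); Taking the intersection: the 19.5×27.5 cube at (-2.5, -4) partially overlaps the result so far; clipping to the common part keeps 11.27 mm² — area = 11.27 mm². Overall, the cross-section is a single solid region. Net area = 11.27 mm².

11.27 mm²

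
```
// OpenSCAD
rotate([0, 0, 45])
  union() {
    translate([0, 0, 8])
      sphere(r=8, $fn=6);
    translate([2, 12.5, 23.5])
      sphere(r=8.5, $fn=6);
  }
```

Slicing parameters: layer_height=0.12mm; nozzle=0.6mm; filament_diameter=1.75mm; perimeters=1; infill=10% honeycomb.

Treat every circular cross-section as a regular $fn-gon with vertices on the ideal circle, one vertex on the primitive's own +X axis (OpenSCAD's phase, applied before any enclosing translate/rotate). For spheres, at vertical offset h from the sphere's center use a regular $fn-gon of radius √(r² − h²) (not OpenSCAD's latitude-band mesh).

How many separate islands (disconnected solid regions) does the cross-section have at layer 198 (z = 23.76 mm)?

1

At z = 23.76 mm: the sphere is absent (|z−center|=15.760 > r=8); the r=8.5 sphere at (2, 12.5) slices to a regular 6-gon of circumradius 8.496 (√(r²−h²) with h=0.26 from center); Combining (union): only the r=8.5 sphere at (2, 12.5) is present, so the union is just that shape — 1 connected region; (whole slice rotated 45° about Z — lengths, areas and connectivity unchanged). Overall, the cross-section is a single solid region. Island count = 1.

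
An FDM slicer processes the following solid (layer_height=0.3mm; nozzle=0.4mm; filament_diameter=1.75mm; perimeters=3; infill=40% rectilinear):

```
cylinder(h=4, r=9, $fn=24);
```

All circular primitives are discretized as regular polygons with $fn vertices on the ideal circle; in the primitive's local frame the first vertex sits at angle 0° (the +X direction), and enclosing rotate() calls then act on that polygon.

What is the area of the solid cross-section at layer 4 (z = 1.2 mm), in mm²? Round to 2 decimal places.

At z = 1.2 mm: the r=9 cylinder gives a regular 24-gon of circumradius 9 (constant along its height) (area = (24/2)·9.000²·sin(360°/24) = 251.57 mm²). Overall, the cross-section is a single solid region. Net area = 251.57 mm².

251.57 mm²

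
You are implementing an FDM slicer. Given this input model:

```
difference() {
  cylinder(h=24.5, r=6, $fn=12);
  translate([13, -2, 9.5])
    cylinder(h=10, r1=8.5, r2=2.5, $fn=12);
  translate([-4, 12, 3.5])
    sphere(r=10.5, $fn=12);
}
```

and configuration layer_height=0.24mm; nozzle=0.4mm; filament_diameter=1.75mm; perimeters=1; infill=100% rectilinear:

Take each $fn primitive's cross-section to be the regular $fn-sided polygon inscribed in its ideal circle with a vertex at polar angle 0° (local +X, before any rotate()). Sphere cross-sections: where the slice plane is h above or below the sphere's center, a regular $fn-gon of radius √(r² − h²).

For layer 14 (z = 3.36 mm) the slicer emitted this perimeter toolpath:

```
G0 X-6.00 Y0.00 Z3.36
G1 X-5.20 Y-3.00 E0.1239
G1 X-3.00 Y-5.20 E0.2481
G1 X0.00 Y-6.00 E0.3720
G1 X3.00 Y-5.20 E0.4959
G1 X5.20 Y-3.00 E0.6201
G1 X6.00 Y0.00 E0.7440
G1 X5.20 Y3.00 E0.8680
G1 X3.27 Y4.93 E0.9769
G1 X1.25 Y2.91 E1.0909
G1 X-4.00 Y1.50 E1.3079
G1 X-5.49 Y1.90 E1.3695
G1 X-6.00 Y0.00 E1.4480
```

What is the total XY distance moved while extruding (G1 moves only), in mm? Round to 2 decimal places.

36.28 mm

Sum the Euclidean lengths of each G1 segment: total = 36.28 mm.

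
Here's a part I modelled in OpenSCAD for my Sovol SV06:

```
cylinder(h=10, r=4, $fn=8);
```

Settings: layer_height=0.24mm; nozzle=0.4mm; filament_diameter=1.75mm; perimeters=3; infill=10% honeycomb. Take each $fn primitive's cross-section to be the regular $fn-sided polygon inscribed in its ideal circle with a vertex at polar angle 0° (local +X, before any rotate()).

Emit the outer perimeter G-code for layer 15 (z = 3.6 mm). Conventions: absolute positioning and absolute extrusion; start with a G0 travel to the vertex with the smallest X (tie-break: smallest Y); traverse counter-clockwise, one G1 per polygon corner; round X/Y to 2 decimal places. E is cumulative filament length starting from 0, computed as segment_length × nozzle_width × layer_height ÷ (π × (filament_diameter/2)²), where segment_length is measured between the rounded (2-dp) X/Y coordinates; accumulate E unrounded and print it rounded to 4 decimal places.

At z = 3.6 mm: the r=4 cylinder gives a regular 8-gon of circumradius 4 (constant along its height). The outline is a single polygon with 8 vertices. Extrusion per mm of travel: 0.4 × 0.24 / (π × 0.875²) = 0.039912. Accumulating E over each segment gives final E = 0.9778.

G0 X-4.00 Y0.00 Z3.60
G1 X-2.83 Y-2.83 E0.1222
G1 X0.00 Y-4.00 E0.2444
G1 X2.83 Y-2.83 E0.3667
G1 X4.00 Y0.00 E0.4889
G1 X2.83 Y2.83 E0.6111
G1 X0.00 Y4.00 E0.7333
G1 X-2.83 Y2.83 E0.8556
G1 X-4.00 Y0.00 E0.9778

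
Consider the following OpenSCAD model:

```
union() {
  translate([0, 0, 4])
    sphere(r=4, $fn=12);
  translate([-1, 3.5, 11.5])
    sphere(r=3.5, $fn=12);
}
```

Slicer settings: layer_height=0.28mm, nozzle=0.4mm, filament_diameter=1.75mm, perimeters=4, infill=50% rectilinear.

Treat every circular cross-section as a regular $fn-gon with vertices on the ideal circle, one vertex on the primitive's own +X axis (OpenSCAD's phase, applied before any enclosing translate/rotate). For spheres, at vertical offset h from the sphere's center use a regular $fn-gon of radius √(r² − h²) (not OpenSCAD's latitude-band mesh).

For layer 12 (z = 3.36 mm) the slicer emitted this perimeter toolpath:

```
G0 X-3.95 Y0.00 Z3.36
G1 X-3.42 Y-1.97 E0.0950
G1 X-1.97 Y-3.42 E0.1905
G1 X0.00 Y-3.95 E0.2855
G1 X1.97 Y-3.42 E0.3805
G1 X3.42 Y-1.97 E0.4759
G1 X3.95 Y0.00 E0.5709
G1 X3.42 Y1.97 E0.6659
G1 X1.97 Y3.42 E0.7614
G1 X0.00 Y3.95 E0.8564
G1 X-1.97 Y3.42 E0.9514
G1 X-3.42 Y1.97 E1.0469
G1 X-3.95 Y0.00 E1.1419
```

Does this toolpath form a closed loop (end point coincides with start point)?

yes

Start point (G0): (-3.95, 0.00). End point (last G1): the path returns to the start — closed.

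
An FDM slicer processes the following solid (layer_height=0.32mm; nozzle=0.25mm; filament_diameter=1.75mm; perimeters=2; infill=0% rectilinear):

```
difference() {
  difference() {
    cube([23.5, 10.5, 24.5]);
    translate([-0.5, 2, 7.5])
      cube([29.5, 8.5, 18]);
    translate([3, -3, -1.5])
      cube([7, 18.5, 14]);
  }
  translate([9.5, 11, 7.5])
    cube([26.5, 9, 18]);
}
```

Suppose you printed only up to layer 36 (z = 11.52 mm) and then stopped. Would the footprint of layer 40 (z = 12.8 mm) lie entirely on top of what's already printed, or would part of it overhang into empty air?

part overhangs

Compare the two slices. At z = 11.52: the cube (footprint 23.5×10.5) is included at this height (area 246.75 mm²); the cube at (-0.5, 2) is present — its section is the full 29.5×8.5 rectangle (area 250.75 mm²); the cube at (3, -3) is present — its section is the full 7×18.5 rectangle (area 129.50 mm²); Taking the first minus the rest: starting from the 23.5×10.5 cube (246.75 mm²), the 29.5×8.5 cube at (-0.5, 2) partially overlaps it — only the 199.75 mm² overlap (of its 250.75 mm²) is removed, clipping the outline; the 7×18.5 cube at (3, -3) partially overlaps it — only the 14.00 mm² overlap (of its 129.50 mm²) is removed, clipping the outline — area = 33.00 mm²; the cube at (9.5, 11) is present — its section is the full 26.5×9 rectangle (area 238.50 mm²); After the difference (first − rest): starting from that combined region (33.00 mm²), the 26.5×9 cube at (9.5, 11) misses the remaining region (no effect) — area = 33.00 mm². At z = 12.8: the 23.5×10.5 cube contributes its full rectangle (area 246.75 mm²); the cube at (-0.5, 2) is present — its section is the full 29.5×8.5 rectangle (area 250.75 mm²); the cube at (3, -3) is absent (z outside [-1.5, 12.5]); Taking the first minus the rest: starting from the 23.5×10.5 cube (246.75 mm²), the 29.5×8.5 cube at (-0.5, 2) partially overlaps it — only the 199.75 mm² overlap (of its 250.75 mm²) is removed, clipping the outline — area = 47.00 mm²; the cube at (9.5, 11) (footprint 26.5×9) is included at this height (area 238.50 mm²); Subtracting the remaining from the first: starting from the result so far (47.00 mm²), the 26.5×9 cube at (9.5, 11) misses the remaining region (no effect) — area = 47.00 mm². Checking containment: at z = 12.8 the cross-section extends beyond the z = 11.52 cross-section by about 14.00 mm².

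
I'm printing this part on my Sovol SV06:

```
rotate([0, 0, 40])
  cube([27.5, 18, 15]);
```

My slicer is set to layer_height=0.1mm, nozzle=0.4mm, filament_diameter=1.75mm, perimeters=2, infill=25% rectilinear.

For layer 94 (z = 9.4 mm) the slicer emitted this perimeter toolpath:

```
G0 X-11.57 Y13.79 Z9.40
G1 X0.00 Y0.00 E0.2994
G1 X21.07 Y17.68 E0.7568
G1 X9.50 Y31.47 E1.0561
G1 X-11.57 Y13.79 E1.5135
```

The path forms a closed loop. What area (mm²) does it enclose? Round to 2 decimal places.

Apply the shoelace formula to the sequence of (X, Y) vertices; enclosed area = 495.11 mm².

495.11 mm²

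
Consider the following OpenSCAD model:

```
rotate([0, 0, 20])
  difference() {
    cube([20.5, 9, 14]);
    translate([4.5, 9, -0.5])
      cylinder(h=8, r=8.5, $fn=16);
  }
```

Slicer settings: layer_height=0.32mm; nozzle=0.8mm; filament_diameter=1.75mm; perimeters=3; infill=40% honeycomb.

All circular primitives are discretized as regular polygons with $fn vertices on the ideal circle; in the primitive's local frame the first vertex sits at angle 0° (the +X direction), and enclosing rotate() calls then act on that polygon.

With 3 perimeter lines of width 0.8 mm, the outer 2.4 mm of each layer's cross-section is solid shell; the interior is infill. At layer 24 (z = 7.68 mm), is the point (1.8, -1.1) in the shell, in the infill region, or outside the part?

outside

At z = 7.68 mm: the 20.5×9 cube contributes its full rectangle; the cylinder at (4.5, 9) is absent (z outside [-0.5, 7.5]); Subtracting the remaining from the first: none of the subtracted shapes is present at this height, so the 20.5×9 cube is unchanged — 1 connected region; (rotated 20° about Z; rotation is an isometry so areas/perimeters/island counts are preserved). Overall, the cross-section is a single solid region. Undo the 20° rotation: the query point maps to (1.315, -1.649) in the un-rotated model frame. The nearest boundary edge runs (0.00, 0.00)→(20.50, 0.00); distance from the point to it = 1.65 mm. The point is not inside any of the regions above, so it lies outside the cross-section (1.65 mm from the nearest boundary).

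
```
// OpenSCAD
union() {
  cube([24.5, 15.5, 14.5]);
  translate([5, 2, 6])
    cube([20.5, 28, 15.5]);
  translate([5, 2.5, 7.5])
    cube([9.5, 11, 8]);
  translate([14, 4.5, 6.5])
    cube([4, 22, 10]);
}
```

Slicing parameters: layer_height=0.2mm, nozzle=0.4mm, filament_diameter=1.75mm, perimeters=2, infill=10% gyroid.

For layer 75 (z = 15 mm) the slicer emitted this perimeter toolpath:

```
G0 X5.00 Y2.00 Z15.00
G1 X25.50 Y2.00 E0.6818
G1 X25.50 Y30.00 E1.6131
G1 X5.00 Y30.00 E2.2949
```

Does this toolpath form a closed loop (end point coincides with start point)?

Start point (G0): (5.00, 2.00). End point (last G1): the path does not return to the start — open.

no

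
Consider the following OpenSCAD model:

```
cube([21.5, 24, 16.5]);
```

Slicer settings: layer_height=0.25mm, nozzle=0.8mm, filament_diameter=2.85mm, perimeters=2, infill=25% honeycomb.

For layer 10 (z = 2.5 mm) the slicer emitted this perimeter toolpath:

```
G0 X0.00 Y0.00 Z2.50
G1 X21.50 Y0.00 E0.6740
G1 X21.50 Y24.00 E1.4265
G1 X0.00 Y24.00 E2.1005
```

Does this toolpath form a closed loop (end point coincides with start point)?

Start point (G0): (0.00, 0.00). End point (last G1): the path does not return to the start — open.

no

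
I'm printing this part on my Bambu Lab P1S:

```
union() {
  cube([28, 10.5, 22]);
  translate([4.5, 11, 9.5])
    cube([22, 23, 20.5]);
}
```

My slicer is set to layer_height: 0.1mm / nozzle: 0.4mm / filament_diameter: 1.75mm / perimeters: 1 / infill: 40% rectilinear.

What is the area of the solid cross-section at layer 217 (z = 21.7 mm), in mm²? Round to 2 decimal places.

800.00 mm²

At z = 21.7 mm: the cube is present — its section is the full 28×10.5 rectangle (area 294.00 mm²); the cube at (4.5, 11) (footprint 22×23) is included at this height (area 506.00 mm²); Merging all regions: the 2 present regions are separate (no shared area or edge), so areas and boundary lengths simply add and each stays a separate island — area = 800.00 mm². Overall, the cross-section has 2 separate islands. Net area = 800.00 mm².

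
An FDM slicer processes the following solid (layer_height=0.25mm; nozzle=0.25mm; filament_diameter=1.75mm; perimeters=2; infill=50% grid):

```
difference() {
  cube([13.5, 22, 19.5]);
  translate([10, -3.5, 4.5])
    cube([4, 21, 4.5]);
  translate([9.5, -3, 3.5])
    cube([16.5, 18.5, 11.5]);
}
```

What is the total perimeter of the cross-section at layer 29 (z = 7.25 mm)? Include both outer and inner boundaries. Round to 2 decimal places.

71.00 mm

At z = 7.25 mm: the 13.5×22 cube contributes its full rectangle (perimeter 71.00 mm); the cube at (10, -3.5) is present — its section is the full 4×21 rectangle (perimeter 50.00 mm); the cube at (9.5, -3) is present — its section is the full 16.5×18.5 rectangle (perimeter 70.00 mm); Subtracting the remaining from the first: starting from the 13.5×22 cube, the 4×21 cube at (10, -3.5) partially overlaps it — only the 61.25 mm² overlap (of its 84.00 mm²) is removed, clipping the outline; the 16.5×18.5 cube at (9.5, -3) partially overlaps it — only the 7.75 mm² overlap (of its 305.25 mm²) is removed, clipping the outline — boundary = 71.00 mm. Overall, the cross-section is a single solid region. Total boundary length (outer) = 71.00 mm.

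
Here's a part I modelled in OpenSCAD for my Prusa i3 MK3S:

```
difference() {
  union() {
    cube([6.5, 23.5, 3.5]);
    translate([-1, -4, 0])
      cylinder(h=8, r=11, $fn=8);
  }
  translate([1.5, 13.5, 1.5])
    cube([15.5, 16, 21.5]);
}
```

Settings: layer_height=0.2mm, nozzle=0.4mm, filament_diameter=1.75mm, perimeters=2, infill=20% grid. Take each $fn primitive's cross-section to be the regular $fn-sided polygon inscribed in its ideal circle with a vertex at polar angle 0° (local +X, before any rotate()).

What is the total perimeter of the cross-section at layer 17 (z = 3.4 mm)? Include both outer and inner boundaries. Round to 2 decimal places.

At z = 3.4 mm: the cube is present — its section is the full 6.5×23.5 rectangle (perimeter 60.00 mm); the cylinder at (-1, -4): section is a regular 8-gon, circumradius r=11 (perimeter = 2·8·11.000·sin(180°/8) = 67.35 mm); Combining (union): the regions partially overlap (shared area 34.06 mm²), so the edge portions inside another operand are dropped and the merged outline is re-measured after clipping — boundary = 103.34 mm; the cube at (1.5, 13.5) (footprint 15.5×16) is included at this height (perimeter 63.00 mm); Taking the first minus the rest: starting from that combined region, the 15.5×16 cube at (1.5, 13.5) partially overlaps it — only the 50.00 mm² overlap (of its 248.00 mm²) is removed, clipping the outline — boundary = 103.34 mm. Overall, the cross-section is a single solid region. Total boundary length (outer) = 103.34 mm.

103.34 mm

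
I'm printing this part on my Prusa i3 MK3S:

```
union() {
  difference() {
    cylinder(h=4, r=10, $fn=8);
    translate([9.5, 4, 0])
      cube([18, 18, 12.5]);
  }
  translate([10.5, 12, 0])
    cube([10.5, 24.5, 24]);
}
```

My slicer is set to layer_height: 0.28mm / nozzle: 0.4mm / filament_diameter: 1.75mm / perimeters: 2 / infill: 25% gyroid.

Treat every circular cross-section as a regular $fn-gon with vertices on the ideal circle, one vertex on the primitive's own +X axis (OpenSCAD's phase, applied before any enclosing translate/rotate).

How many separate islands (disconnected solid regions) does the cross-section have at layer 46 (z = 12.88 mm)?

1

At z = 12.88 mm: the cylinder does not reach this height (z outside [0, 4]); the cube at (9.5, 4) is not intersected at this z (z outside [0, 12.5]); Subtracting the remaining from the first: the first operand is absent here, so nothing remains; the cube at (10.5, 12) is present — its section is the full 10.5×24.5 rectangle; Merging all regions: only the 10.5×24.5 cube at (10.5, 12) is present, so the union is just that shape — 1 connected region. Overall, the cross-section is a single solid region. Island count = 1.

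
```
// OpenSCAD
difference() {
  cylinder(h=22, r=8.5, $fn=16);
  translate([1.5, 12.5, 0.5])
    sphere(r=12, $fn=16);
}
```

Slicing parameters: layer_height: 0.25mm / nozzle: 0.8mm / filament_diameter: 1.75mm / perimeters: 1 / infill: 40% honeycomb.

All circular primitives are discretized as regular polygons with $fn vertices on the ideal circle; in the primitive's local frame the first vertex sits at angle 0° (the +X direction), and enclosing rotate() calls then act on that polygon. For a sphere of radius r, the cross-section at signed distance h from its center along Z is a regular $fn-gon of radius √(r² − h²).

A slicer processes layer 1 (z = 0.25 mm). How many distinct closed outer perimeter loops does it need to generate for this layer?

At z = 0.25 mm: the r=8.5 cylinder gives a regular 16-gon of circumradius 8.5 (constant along its height); the sphere at (1.5, 12.5): section is a regular 16-gon, circumradius = √(r²−h²) = √(12²−0.25²) = 11.997; After the difference (first − rest): starting from the r=8.5 cylinder, the r=12 sphere at (1.5, 12.5) partially overlaps it — only the 82.27 mm² overlap (of its 440.66 mm²) is removed, clipping the outline — 1 connected region. The result has 1 disconnected region.

1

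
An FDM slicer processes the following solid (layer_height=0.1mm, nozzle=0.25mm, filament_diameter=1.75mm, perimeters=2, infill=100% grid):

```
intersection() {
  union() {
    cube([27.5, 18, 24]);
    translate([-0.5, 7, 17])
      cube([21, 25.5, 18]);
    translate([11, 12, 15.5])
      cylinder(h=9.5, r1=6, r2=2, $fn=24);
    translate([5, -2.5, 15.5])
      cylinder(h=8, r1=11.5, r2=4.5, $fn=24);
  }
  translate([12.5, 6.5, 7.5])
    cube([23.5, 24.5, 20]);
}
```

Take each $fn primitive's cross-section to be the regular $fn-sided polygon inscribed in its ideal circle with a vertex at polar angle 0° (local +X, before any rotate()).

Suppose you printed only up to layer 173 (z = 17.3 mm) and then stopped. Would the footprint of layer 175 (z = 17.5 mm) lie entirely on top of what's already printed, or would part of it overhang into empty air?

Compare the two slices. At z = 17.3: the 27.5×18 cube contributes its full rectangle (area 495.00 mm²); the 21×25.5 cube at (-0.5, 7) contributes its full rectangle (area 535.50 mm²); the cone at (11, 12) (r1=6→r2=2) has section circumradius 5.242 here — a regular 24-gon (area = (24/2)·5.242²·sin(360°/24) = 85.35 mm²); the cone at (5, -2.5) contributes a regular 24-gon of circumradius 9.925 (interpolated between r1=11.5 and r2=4.5 at t=0.225) (area = (24/2)·9.925²·sin(360°/24) = 305.94 mm²); Merging all regions: the regions partially overlap — summed areas 1421.79 mm² minus the doubly-counted overlap 397.58 mm² gives 1024.21 mm² — area = 1024.21 mm²; the cube at (12.5, 6.5) is present — its section is the full 23.5×24.5 rectangle (area 575.75 mm²); After intersecting: the 23.5×24.5 cube at (12.5, 6.5) partially overlaps the result so far; clipping to the common part keeps 276.50 mm² — area = 276.50 mm². At z = 17.5: the cube (footprint 27.5×18) is included at this height (area 495.00 mm²); the cube at (-0.5, 7) (footprint 21×25.5) is included at this height (area 535.50 mm²); the cone at (11, 12) contributes a regular 24-gon of circumradius 5.158 (interpolated between r1=6 and r2=2 at t=0.211) (area = (24/2)·5.158²·sin(360°/24) = 82.63 mm²); the cone at (5, -2.5) contributes a regular 24-gon of circumradius 9.750 (interpolated between r1=11.5 and r2=4.5 at t=0.250) (area = (24/2)·9.750²·sin(360°/24) = 295.25 mm²); Taking the union: the regions partially overlap — summed areas 1408.37 mm² minus the doubly-counted overlap 391.71 mm² gives 1016.66 mm² — area = 1016.66 mm²; the 23.5×24.5 cube at (12.5, 6.5) contributes its full rectangle (area 575.75 mm²); After intersecting: the 23.5×24.5 cube at (12.5, 6.5) partially overlaps the result so far; clipping to the common part keeps 276.50 mm² — area = 276.50 mm². Checking containment: the cross-section at z = 17.5 is a subset of the cross-section at z = 17.3.

entirely on top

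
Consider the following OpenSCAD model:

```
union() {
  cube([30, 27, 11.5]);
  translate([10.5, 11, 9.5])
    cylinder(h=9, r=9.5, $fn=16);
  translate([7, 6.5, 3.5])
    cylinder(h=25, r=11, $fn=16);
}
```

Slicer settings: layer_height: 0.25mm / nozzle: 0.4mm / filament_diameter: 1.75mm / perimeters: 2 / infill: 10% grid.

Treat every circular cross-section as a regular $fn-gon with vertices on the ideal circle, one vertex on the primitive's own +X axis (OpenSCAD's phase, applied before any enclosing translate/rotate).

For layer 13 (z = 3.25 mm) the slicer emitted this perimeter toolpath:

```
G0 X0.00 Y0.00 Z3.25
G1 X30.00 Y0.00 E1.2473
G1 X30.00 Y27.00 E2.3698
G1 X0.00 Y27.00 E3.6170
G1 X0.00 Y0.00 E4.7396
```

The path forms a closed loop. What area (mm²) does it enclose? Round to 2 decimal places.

810.00 mm²

Apply the shoelace formula to the sequence of (X, Y) vertices; enclosed area = 810.00 mm².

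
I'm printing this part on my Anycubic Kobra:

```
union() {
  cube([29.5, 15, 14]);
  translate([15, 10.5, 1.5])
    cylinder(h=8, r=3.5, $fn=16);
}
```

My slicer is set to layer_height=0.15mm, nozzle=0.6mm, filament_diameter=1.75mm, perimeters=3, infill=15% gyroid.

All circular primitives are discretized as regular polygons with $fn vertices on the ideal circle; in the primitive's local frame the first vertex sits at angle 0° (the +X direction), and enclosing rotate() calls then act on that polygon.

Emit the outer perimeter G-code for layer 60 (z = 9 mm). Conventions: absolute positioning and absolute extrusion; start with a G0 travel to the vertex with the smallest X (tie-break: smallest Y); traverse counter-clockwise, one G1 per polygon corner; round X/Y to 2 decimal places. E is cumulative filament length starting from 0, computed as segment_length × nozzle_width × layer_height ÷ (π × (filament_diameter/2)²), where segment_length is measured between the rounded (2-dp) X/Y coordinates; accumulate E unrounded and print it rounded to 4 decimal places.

G0 X0.00 Y0.00 Z9.00
G1 X29.50 Y0.00 E1.1038
G1 X29.50 Y15.00 E1.6651
G1 X0.00 Y15.00 E2.7689
G1 X0.00 Y0.00 E3.3302

At z = 9 mm: the 29.5×15 cube contributes its full rectangle; the r=3.5 cylinder at (15, 10.5) contributes a regular 16-gon of circumradius 3.5; Merging all regions: the r=3.5 cylinder at (15, 10.5) lies entirely inside the 29.5×15 cube, so the union is just the 29.5×15 cube — 1 connected region. The outline is a single polygon with 4 vertices. Extrusion per mm of travel: 0.6 × 0.15 / (π × 0.875²) = 0.037418. Accumulating E over each segment gives final E = 3.3302.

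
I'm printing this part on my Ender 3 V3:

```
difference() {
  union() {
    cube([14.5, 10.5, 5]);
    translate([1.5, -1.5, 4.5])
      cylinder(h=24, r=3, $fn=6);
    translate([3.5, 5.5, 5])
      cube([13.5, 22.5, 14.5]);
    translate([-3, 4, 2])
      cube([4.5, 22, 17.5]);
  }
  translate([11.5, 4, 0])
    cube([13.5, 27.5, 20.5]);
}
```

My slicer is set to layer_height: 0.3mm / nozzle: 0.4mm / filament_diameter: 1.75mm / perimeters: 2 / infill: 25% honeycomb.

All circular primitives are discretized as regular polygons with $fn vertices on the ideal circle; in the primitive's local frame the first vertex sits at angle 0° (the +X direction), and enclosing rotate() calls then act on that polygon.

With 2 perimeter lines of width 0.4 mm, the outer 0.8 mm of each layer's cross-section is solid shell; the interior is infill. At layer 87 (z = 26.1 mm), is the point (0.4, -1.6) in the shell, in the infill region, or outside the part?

At z = 26.1 mm: the cube is absent (z outside [0, 5]); the r=3 cylinder at (1.5, -1.5) contributes a regular 6-gon of circumradius 3; the cube at (3.5, 5.5) does not reach this height (z outside [5, 19.5]); the cube at (-3, 4) is absent (z outside [2, 19.5]); Taking the union: only the r=3 cylinder at (1.5, -1.5) is present, so the union is just that shape — 1 connected region; the cube at (11.5, 4) does not reach this height (z outside [0, 20.5]); After the difference (first − rest): none of the subtracted shapes is present at this height, so the result so far is unchanged — 1 connected region. Overall, the cross-section is a single solid region. The nearest boundary edge runs (-1.50, -1.50)→(-0.00, -4.10); distance from the point to it = 1.60 mm. The point is inside the cross-section and 1.60 mm from the nearest boundary — more than the 0.8 mm shell width (2 × 0.4), so it's in the infill interior.

infill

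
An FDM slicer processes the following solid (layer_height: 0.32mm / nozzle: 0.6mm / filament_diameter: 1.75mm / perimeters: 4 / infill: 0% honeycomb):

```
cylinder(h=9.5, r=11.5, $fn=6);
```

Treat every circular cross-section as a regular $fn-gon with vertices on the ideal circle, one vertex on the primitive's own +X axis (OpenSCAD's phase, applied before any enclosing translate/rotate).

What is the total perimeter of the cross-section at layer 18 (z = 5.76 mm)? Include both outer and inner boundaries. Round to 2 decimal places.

69.00 mm

At z = 5.76 mm: the cylinder: section is a regular 6-gon, circumradius r=11.5 (perimeter = 2·6·11.500·sin(180°/6) = 69.00 mm). Overall, the cross-section is a single solid region. Total boundary length (outer) = 69.00 mm.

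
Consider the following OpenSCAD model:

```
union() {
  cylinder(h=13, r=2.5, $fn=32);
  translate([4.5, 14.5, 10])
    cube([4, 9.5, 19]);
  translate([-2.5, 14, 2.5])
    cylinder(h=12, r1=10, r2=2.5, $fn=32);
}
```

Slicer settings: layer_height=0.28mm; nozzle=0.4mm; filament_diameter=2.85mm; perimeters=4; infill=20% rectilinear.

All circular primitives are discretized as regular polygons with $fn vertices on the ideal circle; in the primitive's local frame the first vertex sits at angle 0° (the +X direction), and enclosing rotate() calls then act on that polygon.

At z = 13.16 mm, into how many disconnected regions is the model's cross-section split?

2

At z = 13.16 mm: the cylinder is not intersected at this z (z outside [0, 13]); the 4×9.5 cube at (4.5, 14.5) contributes its full rectangle; the cone at (-2.5, 14) contributes a regular 32-gon of circumradius 3.338 (interpolated between r1=10 and r2=2.5 at t=0.888); Taking the union: the 2 present regions are separate (no shared area or edge), so areas and boundary lengths simply add and each stays a separate island — 2 connected regions. The result has 2 disconnected regions.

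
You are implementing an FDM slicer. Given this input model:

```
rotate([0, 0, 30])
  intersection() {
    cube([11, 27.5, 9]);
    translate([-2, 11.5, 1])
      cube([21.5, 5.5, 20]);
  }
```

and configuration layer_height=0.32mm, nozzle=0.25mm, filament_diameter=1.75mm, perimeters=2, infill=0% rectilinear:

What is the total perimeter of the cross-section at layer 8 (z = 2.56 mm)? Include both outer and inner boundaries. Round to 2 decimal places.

33.00 mm

At z = 2.56 mm: the 11×27.5 cube contributes its full rectangle (perimeter 77.00 mm); the 21.5×5.5 cube at (-2, 11.5) contributes its full rectangle (perimeter 54.00 mm); After intersecting: the 21.5×5.5 cube at (-2, 11.5) partially overlaps the 11×27.5 cube; clipping to the common part keeps 60.50 mm² — boundary = 33.00 mm; (whole slice rotated 30° about Z — lengths, areas and connectivity unchanged). Overall, the cross-section is a single solid region. Total boundary length (outer) = 33.00 mm.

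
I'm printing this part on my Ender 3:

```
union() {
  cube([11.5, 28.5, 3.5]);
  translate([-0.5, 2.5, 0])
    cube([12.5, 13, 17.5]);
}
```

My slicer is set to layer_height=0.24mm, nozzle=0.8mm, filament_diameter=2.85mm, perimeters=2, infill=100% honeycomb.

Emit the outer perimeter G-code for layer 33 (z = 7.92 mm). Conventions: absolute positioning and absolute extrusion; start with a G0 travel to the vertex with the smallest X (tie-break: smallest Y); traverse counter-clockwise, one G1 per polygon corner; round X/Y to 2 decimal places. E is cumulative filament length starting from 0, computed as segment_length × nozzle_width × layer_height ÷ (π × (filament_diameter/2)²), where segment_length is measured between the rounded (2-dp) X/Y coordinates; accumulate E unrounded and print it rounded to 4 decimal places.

G0 X-0.50 Y2.50 Z7.92
G1 X12.00 Y2.50 E0.3762
G1 X12.00 Y15.50 E0.7675
G1 X-0.50 Y15.50 E1.1437
G1 X-0.50 Y2.50 E1.5349

At z = 7.92 mm: the cube is not intersected at this z (z outside [0, 3.5]); the cube at (-0.5, 2.5) (footprint 12.5×13) is included at this height; Merging all regions: only the 12.5×13 cube at (-0.5, 2.5) is present, so the union is just that shape — 1 connected region. The outline is a single polygon with 4 vertices. Extrusion per mm of travel: 0.8 × 0.24 / (π × 1.425²) = 0.030097. Accumulating E over each segment gives final E = 1.5349.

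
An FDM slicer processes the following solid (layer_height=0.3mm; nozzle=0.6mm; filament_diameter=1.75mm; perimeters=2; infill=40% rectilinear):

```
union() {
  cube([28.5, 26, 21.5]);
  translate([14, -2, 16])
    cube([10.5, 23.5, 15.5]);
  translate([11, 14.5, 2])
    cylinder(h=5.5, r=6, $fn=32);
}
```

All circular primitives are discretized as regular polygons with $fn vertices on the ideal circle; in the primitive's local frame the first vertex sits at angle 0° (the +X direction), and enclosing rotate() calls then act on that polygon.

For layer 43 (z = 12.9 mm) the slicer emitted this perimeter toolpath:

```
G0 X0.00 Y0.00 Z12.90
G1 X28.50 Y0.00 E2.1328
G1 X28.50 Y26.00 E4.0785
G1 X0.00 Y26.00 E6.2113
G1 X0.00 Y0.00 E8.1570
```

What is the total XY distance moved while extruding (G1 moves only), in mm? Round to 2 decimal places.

109.00 mm

Sum the Euclidean lengths of each G1 segment: total = 109.00 mm.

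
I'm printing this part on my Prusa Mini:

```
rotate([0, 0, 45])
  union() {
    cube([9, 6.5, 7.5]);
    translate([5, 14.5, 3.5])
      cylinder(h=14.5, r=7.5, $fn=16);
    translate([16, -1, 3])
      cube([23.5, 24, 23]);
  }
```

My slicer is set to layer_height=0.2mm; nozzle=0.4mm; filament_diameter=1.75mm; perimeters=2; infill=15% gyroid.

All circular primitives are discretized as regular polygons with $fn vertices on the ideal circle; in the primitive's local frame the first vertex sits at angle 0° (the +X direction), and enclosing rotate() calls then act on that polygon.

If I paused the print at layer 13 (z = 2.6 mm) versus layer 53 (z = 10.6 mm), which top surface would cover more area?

Layer 13 (z = 2.6): the cube (footprint 9×6.5) is included at this height (area 58.50 mm²); the cylinder at (5, 14.5) does not reach this height (z outside [3.5, 18]); the cube at (16, -1) is not intersected at this z (z outside [3, 26]); Taking the union: only the 9×6.5 cube is present, so the union is just that shape — area = 58.50 mm²; (whole slice rotated 45° about Z — lengths, areas and connectivity unchanged). So its area = 58.50 mm². Layer 53 (z = 10.6): the cube is absent (z outside [0, 7.5]); the r=7.5 cylinder at (5, 14.5) contributes a regular 16-gon of circumradius 7.5 (area = (16/2)·7.500²·sin(360°/16) = 172.21 mm²); the 23.5×24 cube at (16, -1) contributes its full rectangle (area 564.00 mm²); Combining (union): the 2 present regions are separate (no shared area or edge), so areas and boundary lengths simply add and each stays a separate island — area = 736.21 mm²; (rotated 45° about Z; rotation is an isometry so areas/perimeters/island counts are preserved). So its area = 736.21 mm². Layer 53 is larger (736.21 vs 58.50 mm²).

layer 53 (z = 10.6 mm)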